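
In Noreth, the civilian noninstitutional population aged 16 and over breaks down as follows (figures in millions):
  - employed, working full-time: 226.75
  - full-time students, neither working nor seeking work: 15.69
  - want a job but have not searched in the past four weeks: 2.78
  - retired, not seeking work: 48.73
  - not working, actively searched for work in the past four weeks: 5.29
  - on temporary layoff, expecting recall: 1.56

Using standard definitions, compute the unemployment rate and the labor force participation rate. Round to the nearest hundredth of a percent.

Unemployment rate ≈ 2.93%; labor force participation rate ≈ 77.66%.

Employed = 226.75 million.
Unemployed = 5.29 + 1.56 = 6.85 million (jobless and actively searching, or on temporary layoff).
Labor force = 226.75 + 6.85 = 233.60 million.
Not in labor force = 15.69 + 2.78 + 48.73 = 67.20 million (those not working and not actively searching are outside the labor force — including those who want a job but have given up searching).
Civilian working-age population = 233.60 + 67.20 = 300.80 million.
Unemployment rate = 6.85 / 233.60 = 2.93%.
Labor force participation rate = 233.60 / 300.80 = 77.66%.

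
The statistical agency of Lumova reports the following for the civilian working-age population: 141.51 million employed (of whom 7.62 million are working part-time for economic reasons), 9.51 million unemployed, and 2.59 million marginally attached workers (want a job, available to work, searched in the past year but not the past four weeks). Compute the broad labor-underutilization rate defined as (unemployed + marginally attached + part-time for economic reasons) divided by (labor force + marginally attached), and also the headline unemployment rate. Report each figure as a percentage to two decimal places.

Labor force = 141.51 + 9.51 = 151.02 million.
Numerator = 9.51 + 2.59 + 7.62 = 19.72 million.
Denominator = 151.02 + 2.59 = 153.61 million.
Broad rate = 19.72 / 153.61 = 12.84%.
Headline unemployment rate = 9.51 / 151.02 = 6.30%.

Broad underutilization rate ≈ 12.84%; headline unemployment rate ≈ 6.30%.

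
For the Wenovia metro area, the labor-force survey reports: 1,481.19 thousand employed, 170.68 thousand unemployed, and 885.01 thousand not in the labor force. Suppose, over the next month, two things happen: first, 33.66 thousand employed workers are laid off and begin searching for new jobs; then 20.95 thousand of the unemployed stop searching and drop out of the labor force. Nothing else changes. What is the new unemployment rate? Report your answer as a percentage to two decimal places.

New unemployment rate ≈ 11.24%.

Initially, labor force = 1,481.19 + 170.68 = 1,651.87 thousand, so u = 170.68/1,651.87 = 10.33%.
After the first change, employed falls and unemployed rises by 33.66; labor force unchanged → E = 1,447.53, U = 204.34, labor force = 1,651.87 thousand.
After the second change, unemployed and labor force both fall by 20.95 → E = 1,447.53, U = 183.39, labor force = 1,630.92 thousand.
New unemployment rate = 183.39 / 1,630.92 = 11.24%.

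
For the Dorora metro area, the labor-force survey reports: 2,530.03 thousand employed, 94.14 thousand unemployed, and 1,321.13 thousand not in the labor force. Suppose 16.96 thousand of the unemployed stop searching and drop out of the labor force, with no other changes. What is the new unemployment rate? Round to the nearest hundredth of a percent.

Initially, labor force = 2,530.03 + 94.14 = 2,624.17 thousand, so u = 94.14/2,624.17 = 3.59%.
After the change, unemployed and labor force both fall by 16.96 → E = 2,530.03, U = 77.18, labor force = 2,607.21 thousand.
New unemployment rate = 77.18 / 2,607.21 = 2.96%.

New unemployment rate ≈ 2.96%.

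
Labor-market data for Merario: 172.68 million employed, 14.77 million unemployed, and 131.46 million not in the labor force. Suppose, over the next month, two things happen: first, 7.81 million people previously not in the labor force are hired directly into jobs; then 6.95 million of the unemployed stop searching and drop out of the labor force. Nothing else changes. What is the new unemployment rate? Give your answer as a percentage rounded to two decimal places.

New unemployment rate ≈ 4.15%.

Initially, labor force = 172.68 + 14.77 = 187.45 million, so u = 14.77/187.45 = 7.88%.
After the first change, employed and labor force both rise by 7.81; unemployed unchanged → E = 180.49, U = 14.77, labor force = 195.26 million.
After the second change, unemployed and labor force both fall by 6.95 → E = 180.49, U = 7.82, labor force = 188.31 million.
New unemployment rate = 7.82 / 188.31 = 4.15%.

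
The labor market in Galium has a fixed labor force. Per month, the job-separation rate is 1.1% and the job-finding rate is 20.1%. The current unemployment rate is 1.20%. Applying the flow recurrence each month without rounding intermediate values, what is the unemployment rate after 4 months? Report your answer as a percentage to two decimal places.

With a fixed labor force, u_{t+1} = u_t + s·(1−u_t) − f·u_t = u_t·(1−s−f) + s.
Here 1−s−f = 0.788 and s = 0.011.
u_1 = 0.012000 × 0.788 + 0.011 = 0.020456.
u_2 = 0.020456 × 0.788 + 0.011 = 0.027119.
u_3 = 0.027119 × 0.788 + 0.011 = 0.032370.
u_4 = 0.032370 × 0.788 + 0.011 = 0.036508.

Unemployment rate after four months ≈ 3.65%.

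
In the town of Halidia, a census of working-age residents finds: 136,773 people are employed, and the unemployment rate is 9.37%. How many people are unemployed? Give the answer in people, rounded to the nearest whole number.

Let U be the number unemployed. The labor force is E + U, and U/(E+U) = 0.0937.
So U = 0.0937 × 136,773 / (1 − 0.0937) = 12815.63 / 0.9063 ≈ 14,141.

About 14,141 are unemployed.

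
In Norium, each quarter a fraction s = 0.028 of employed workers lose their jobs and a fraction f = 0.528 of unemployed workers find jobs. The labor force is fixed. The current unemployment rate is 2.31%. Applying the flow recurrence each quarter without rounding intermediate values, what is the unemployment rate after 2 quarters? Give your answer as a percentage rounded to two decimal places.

With a fixed labor force, u_{t+1} = u_t + s·(1−u_t) − f·u_t = u_t·(1−s−f) + s.
Here 1−s−f = 0.444 and s = 0.028.
u_1 = 0.023100 × 0.444 + 0.028 = 0.038256.
u_2 = 0.038256 × 0.444 + 0.028 = 0.044986.

Unemployment rate after two quarters ≈ 4.50%.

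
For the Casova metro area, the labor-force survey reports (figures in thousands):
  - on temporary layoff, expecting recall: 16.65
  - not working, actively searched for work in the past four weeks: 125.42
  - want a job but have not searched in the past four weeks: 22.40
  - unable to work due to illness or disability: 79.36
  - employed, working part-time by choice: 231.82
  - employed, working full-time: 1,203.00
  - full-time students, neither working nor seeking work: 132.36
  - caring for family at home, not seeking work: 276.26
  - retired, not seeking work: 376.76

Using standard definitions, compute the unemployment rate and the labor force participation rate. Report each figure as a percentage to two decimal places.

Employed = 231.82 + 1,203.00 = 1,434.82 thousand.
Unemployed = 16.65 + 125.42 = 142.07 thousand (jobless and actively searching, or on temporary layoff).
Labor force = 1,434.82 + 142.07 = 1,576.89 thousand.
Not in labor force = 22.40 + 79.36 + 132.36 + 276.26 + 376.76 = 887.14 thousand (those not working and not actively searching are outside the labor force — including those who want a job but have given up searching).
Civilian working-age population = 1,576.89 + 887.14 = 2,464.03 thousand.
Unemployment rate = 142.07 / 1,576.89 = 9.01%.
Labor force participation rate = 1,576.89 / 2,464.03 = 64.00%.

Unemployment rate ≈ 9.01%; labor force participation rate ≈ 64.00%.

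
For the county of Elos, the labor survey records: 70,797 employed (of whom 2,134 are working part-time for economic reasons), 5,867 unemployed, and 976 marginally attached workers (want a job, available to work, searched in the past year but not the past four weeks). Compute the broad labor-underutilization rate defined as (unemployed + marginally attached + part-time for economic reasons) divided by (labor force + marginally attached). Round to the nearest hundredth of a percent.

Labor force = 70,797 + 5,867 = 76,664.
Numerator = 5,867 + 976 + 2,134 = 8,977.
Denominator = 76,664 + 976 = 77,640.
Broad rate = 8,977 / 77,640 = 11.56%.

Broad underutilization rate ≈ 11.56%.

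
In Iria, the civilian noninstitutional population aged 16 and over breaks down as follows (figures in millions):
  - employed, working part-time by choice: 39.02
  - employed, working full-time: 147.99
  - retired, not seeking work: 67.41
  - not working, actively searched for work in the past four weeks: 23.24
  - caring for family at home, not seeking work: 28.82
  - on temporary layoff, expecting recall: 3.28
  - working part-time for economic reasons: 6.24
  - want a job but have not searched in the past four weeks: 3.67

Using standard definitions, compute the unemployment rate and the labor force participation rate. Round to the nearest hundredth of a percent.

Unemployment rate ≈ 12.07%; labor force participation rate ≈ 68.75%.

Employed = 39.02 + 147.99 + 6.24 = 193.25 million (anyone who worked, including part-time for economic reasons, counts as employed).
Unemployed = 23.24 + 3.28 = 26.52 million (jobless and actively searching, or on temporary layoff).
Labor force = 193.25 + 26.52 = 219.77 million.
Not in labor force = 67.41 + 28.82 + 3.67 = 99.90 million (those not working and not actively searching are outside the labor force — including those who want a job but have given up searching).
Civilian working-age population = 219.77 + 99.90 = 319.67 million.
Unemployment rate = 26.52 / 219.77 = 12.07%.
Labor force participation rate = 219.77 / 319.67 = 68.75%.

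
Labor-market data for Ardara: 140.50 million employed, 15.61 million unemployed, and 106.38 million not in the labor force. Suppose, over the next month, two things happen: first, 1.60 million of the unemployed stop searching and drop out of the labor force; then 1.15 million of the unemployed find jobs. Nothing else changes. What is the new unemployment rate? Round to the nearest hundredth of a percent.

New unemployment rate ≈ 8.32%.

Initially, labor force = 140.50 + 15.61 = 156.11 million, so u = 15.61/156.11 = 10.00%.
After the first change, unemployed and labor force both fall by 1.60 → E = 140.50, U = 14.01, labor force = 154.51 million.
After the second change, unemployed falls and employed rises by 1.15; labor force unchanged → E = 141.65, U = 12.86, labor force = 154.51 million.
New unemployment rate = 12.86 / 154.51 = 8.32%.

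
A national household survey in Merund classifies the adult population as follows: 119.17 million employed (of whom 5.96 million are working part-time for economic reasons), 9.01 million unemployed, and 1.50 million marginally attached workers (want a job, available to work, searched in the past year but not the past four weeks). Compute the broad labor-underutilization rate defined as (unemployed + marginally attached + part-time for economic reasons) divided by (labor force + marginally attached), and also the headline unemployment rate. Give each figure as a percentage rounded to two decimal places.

Labor force = 119.17 + 9.01 = 128.18 million.
Numerator = 9.01 + 1.50 + 5.96 = 16.47 million.
Denominator = 128.18 + 1.50 = 129.68 million.
Broad rate = 16.47 / 129.68 = 12.70%.
Headline unemployment rate = 9.01 / 128.18 = 7.03%.

Broad underutilization rate ≈ 12.70%; headline unemployment rate ≈ 7.03%.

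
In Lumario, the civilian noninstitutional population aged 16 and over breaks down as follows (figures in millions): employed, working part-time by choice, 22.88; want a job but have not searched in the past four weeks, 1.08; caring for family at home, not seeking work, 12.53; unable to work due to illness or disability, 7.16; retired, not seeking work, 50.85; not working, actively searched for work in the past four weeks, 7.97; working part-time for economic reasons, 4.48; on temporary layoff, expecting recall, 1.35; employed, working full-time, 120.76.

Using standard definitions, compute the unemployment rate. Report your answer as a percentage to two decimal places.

Unemployment rate ≈ 5.92%.

Employed = 22.88 + 4.48 + 120.76 = 148.12 million (anyone who worked, including part-time for economic reasons, counts as employed).
Unemployed = 7.97 + 1.35 = 9.32 million (jobless and actively searching, or on temporary layoff).
Labor force = 148.12 + 9.32 = 157.44 million.
Unemployment rate = 9.32 / 157.44 = 5.92%.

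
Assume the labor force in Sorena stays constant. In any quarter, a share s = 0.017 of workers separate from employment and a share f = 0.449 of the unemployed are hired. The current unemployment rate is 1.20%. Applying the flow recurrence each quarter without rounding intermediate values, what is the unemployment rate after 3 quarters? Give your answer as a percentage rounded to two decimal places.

Unemployment rate after three quarters ≈ 3.28%.

With a fixed labor force, u_{t+1} = u_t + s·(1−u_t) − f·u_t = u_t·(1−s−f) + s.
Here 1−s−f = 0.534 and s = 0.017.
u_1 = 0.012000 × 0.534 + 0.017 = 0.023408.
u_2 = 0.023408 × 0.534 + 0.017 = 0.029500.
u_3 = 0.029500 × 0.534 + 0.017 = 0.032753.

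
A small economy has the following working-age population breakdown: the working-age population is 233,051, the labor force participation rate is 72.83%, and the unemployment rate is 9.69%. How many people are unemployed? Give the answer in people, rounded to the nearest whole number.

Labor force = 0.7283 × 233,051 = 169,731.
Unemployed = 0.0969 × 169,731 ≈ 16,447.

About 16,447 are unemployed.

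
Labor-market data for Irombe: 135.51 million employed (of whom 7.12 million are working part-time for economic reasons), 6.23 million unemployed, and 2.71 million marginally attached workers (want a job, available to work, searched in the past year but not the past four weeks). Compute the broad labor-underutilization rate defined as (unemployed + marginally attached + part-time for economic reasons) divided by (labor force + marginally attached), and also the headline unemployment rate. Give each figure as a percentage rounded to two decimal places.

Labor force = 135.51 + 6.23 = 141.74 million.
Numerator = 6.23 + 2.71 + 7.12 = 16.06 million.
Denominator = 141.74 + 2.71 = 144.45 million.
Broad rate = 16.06 / 144.45 = 11.12%.
Headline unemployment rate = 6.23 / 141.74 = 4.40%.

Broad underutilization rate ≈ 11.12%; headline unemployment rate ≈ 4.40%.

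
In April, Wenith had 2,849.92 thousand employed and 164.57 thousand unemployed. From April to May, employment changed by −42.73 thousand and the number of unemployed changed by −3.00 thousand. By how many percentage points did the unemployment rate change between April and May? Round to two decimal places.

April: labor force = 2,849.92 + 164.57 = 3,014.49; u = 164.57/3,014.49 = 5.46%.
May: labor force = 2,807.19 + 161.57 = 2,968.76; u = 161.57/2,968.76 = 5.44%.
Change = 5.44% − 5.46% = −0.02 pp.

The unemployment rate changed by −0.02 percentage points.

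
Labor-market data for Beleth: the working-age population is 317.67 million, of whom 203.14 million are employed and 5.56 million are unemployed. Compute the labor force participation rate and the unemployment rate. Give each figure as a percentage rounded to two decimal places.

Labor force = employed + unemployed = 203.14 + 5.56 = 208.70 million.
Unemployment rate = 5.56 / 208.70 = 2.66%.
Labor force participation rate = 208.70 / 317.67 = 65.70%.

Labor force participation rate ≈ 65.70%; unemployment rate ≈ 2.66%.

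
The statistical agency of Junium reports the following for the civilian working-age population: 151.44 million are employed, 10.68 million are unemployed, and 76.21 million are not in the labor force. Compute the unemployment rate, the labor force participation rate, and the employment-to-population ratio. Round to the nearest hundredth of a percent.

Unemployment rate ≈ 6.59%; labor force participation rate ≈ 68.02%; employment-population ratio ≈ 63.54%.

Labor force = employed + unemployed = 151.44 + 10.68 = 162.12 million.
Working-age population = 162.12 + 76.21 = 238.33 million.
Unemployment rate = 10.68 / 162.12 = 6.59%.
Labor force participation rate = 162.12 / 238.33 = 68.02%.
Employment-population ratio = 151.44 / 238.33 = 63.54%.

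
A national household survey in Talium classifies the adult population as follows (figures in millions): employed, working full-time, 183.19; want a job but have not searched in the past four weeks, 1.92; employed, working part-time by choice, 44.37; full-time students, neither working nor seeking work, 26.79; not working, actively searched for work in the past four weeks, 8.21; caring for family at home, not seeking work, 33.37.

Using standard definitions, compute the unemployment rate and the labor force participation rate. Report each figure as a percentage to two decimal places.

Unemployment rate ≈ 3.48%; labor force participation rate ≈ 79.16%.

Employed = 183.19 + 44.37 = 227.56 million.
Unemployed = 8.21 million.
Labor force = 227.56 + 8.21 = 235.77 million.
Not in labor force = 1.92 + 26.79 + 33.37 = 62.08 million (those not working and not actively searching are outside the labor force — including those who want a job but have given up searching).
Civilian working-age population = 235.77 + 62.08 = 297.85 million.
Unemployment rate = 8.21 / 235.77 = 3.48%.
Labor force participation rate = 235.77 / 297.85 = 79.16%.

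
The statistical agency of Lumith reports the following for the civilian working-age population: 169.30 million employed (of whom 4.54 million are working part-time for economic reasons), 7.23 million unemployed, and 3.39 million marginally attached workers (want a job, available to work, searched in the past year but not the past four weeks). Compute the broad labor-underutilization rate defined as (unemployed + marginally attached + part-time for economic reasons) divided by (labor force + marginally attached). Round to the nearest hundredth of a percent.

Broad underutilization rate ≈ 8.43%.

Labor force = 169.30 + 7.23 = 176.53 million.
Numerator = 7.23 + 3.39 + 4.54 = 15.16 million.
Denominator = 176.53 + 3.39 = 179.92 million.
Broad rate = 15.16 / 179.92 = 8.43%.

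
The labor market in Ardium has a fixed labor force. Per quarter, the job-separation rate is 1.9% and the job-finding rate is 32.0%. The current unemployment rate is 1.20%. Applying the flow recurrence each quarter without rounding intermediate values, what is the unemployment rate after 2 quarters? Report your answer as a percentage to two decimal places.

With a fixed labor force, u_{t+1} = u_t + s·(1−u_t) − f·u_t = u_t·(1−s−f) + s.
Here 1−s−f = 0.661 and s = 0.019.
u_1 = 0.012000 × 0.661 + 0.019 = 0.026932.
u_2 = 0.026932 × 0.661 + 0.019 = 0.036802.

Unemployment rate after two quarters ≈ 3.68%.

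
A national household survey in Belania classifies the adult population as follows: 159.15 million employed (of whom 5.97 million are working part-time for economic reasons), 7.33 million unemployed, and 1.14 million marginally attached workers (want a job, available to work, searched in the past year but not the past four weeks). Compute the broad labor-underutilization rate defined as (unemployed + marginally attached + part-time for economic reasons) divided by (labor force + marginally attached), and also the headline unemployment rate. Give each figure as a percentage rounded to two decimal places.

Labor force = 159.15 + 7.33 = 166.48 million.
Numerator = 7.33 + 1.14 + 5.97 = 14.44 million.
Denominator = 166.48 + 1.14 = 167.62 million.
Broad rate = 14.44 / 167.62 = 8.61%.
Headline unemployment rate = 7.33 / 166.48 = 4.40%.

Broad underutilization rate ≈ 8.61%; headline unemployment rate ≈ 4.40%.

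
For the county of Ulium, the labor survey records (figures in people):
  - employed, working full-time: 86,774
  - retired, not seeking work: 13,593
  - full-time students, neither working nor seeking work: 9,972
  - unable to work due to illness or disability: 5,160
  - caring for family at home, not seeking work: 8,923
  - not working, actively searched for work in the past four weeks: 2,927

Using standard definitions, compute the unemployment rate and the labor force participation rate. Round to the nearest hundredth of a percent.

Employed = 86,774.
Unemployed = 2,927.
Labor force = 86,774 + 2,927 = 89,701.
Not in labor force = 13,593 + 9,972 + 5,160 + 8,923 = 37,648 (those not working and not actively searching are outside the labor force).
Civilian working-age population = 89,701 + 37,648 = 127,349.
Unemployment rate = 2,927 / 89,701 = 3.26%.
Labor force participation rate = 89,701 / 127,349 = 70.44%.

Unemployment rate ≈ 3.26%; labor force participation rate ≈ 70.44%.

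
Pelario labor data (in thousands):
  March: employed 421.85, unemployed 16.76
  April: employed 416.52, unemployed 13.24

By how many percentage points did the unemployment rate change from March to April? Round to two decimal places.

The unemployment rate changed by −0.74 percentage points.

March: labor force = 421.85 + 16.76 = 438.61; u = 16.76/438.61 = 3.82%.
April: labor force = 416.52 + 13.24 = 429.76; u = 13.24/429.76 = 3.08%.
Change = 3.08% − 3.82% = −0.74 pp.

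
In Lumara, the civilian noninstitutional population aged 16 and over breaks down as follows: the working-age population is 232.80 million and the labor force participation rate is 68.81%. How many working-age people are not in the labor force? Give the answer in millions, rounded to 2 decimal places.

Share not in the labor force = 1 − 0.6881 = 0.3119.
Not in labor force = 0.3119 × 232.80 ≈ 72.61 million.

About 72.61 million are not in the labor force.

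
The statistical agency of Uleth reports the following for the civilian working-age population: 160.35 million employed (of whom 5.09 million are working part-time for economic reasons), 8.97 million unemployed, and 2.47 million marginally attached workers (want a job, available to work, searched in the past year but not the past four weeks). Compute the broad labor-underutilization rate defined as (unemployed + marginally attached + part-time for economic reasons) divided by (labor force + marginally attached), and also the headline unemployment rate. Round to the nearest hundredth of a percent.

Broad underutilization rate ≈ 9.62%; headline unemployment rate ≈ 5.30%.

Labor force = 160.35 + 8.97 = 169.32 million.
Numerator = 8.97 + 2.47 + 5.09 = 16.53 million.
Denominator = 169.32 + 2.47 = 171.79 million.
Broad rate = 16.53 / 171.79 = 9.62%.
Headline unemployment rate = 8.97 / 169.32 = 5.30%.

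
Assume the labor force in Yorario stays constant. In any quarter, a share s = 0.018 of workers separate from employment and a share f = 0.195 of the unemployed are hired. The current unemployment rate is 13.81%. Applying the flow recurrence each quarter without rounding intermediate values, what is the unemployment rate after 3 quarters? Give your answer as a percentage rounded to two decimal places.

With a fixed labor force, u_{t+1} = u_t + s·(1−u_t) − f·u_t = u_t·(1−s−f) + s.
Here 1−s−f = 0.787 and s = 0.018.
u_1 = 0.138100 × 0.787 + 0.018 = 0.126685.
u_2 = 0.126685 × 0.787 + 0.018 = 0.117701.
u_3 = 0.117701 × 0.787 + 0.018 = 0.110631.

Unemployment rate after three quarters ≈ 11.06%.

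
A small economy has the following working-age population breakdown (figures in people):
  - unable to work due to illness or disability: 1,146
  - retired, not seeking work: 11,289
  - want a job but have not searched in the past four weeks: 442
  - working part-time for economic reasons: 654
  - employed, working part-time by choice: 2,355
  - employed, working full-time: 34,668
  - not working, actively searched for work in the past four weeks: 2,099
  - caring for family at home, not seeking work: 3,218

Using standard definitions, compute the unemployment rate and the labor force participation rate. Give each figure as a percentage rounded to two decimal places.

Employed = 654 + 2,355 + 34,668 = 37,677 (anyone who worked, including part-time for economic reasons, counts as employed).
Unemployed = 2,099.
Labor force = 37,677 + 2,099 = 39,776.
Not in labor force = 1,146 + 11,289 + 442 + 3,218 = 16,095 (those not working and not actively searching are outside the labor force — including those who want a job but have given up searching).
Civilian working-age population = 39,776 + 16,095 = 55,871.
Unemployment rate = 2,099 / 39,776 = 5.28%.
Labor force participation rate = 39,776 / 55,871 = 71.19%.

Unemployment rate ≈ 5.28%; labor force participation rate ≈ 71.19%.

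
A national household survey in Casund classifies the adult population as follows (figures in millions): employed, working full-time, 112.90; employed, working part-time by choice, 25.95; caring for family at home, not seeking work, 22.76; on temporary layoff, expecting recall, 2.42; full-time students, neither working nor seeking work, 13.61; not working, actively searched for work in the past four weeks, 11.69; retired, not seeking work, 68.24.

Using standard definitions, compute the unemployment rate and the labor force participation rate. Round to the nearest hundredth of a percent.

Unemployment rate ≈ 9.22%; labor force participation rate ≈ 59.39%.

Employed = 112.90 + 25.95 = 138.85 million.
Unemployed = 2.42 + 11.69 = 14.11 million (jobless and actively searching, or on temporary layoff).
Labor force = 138.85 + 14.11 = 152.96 million.
Not in labor force = 22.76 + 13.61 + 68.24 = 104.61 million (those not working and not actively searching are outside the labor force).
Civilian working-age population = 152.96 + 104.61 = 257.57 million.
Unemployment rate = 14.11 / 152.96 = 9.22%.
Labor force participation rate = 152.96 / 257.57 = 59.39%.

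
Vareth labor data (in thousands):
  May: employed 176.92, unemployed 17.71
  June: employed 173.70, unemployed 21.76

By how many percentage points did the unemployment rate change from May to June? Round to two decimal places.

The unemployment rate changed by +2.03 percentage points.

May: labor force = 176.92 + 17.71 = 194.63; u = 17.71/194.63 = 9.10%.
June: labor force = 173.70 + 21.76 = 195.46; u = 21.76/195.46 = 11.13%.
Change = 11.13% − 9.10% = +2.03 pp.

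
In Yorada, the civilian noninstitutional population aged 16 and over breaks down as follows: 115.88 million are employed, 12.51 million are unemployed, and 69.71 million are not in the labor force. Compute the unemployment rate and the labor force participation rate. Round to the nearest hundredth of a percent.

Unemployment rate ≈ 9.74%; labor force participation rate ≈ 64.81%.

Labor force = employed + unemployed = 115.88 + 12.51 = 128.39 million.
Working-age population = 128.39 + 69.71 = 198.10 million.
Unemployment rate = 12.51 / 128.39 = 9.74%.
Labor force participation rate = 128.39 / 198.10 = 64.81%.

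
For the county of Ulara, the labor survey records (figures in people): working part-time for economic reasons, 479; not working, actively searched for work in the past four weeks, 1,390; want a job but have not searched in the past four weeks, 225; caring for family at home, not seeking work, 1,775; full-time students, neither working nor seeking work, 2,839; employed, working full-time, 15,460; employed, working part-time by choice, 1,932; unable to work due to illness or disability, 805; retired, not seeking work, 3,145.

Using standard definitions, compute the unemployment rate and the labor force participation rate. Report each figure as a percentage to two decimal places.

Employed = 479 + 15,460 + 1,932 = 17,871 (anyone who worked, including part-time for economic reasons, counts as employed).
Unemployed = 1,390.
Labor force = 17,871 + 1,390 = 19,261.
Not in labor force = 225 + 1,775 + 2,839 + 805 + 3,145 = 8,789 (those not working and not actively searching are outside the labor force — including those who want a job but have given up searching).
Civilian working-age population = 19,261 + 8,789 = 28,050.
Unemployment rate = 1,390 / 19,261 = 7.22%.
Labor force participation rate = 19,261 / 28,050 = 68.67%.

Unemployment rate ≈ 7.22%; labor force participation rate ≈ 68.67%.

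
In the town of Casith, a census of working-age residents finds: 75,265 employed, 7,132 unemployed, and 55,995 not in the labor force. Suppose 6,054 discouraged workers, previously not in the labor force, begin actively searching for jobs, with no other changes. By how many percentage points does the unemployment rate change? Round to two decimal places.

The unemployment rate changes by +6.25 percentage points.

Initially, labor force = 75,265 + 7,132 = 82,397, so u = 7,132/82,397 = 8.66%.
After the change, unemployed and labor force both rise by 6,054 → E = 75,265, U = 13,186, labor force = 88,451.
New unemployment rate = 13,186 / 88,451 = 14.91%.
Change = 14.91% − 8.66% = +6.25 percentage points.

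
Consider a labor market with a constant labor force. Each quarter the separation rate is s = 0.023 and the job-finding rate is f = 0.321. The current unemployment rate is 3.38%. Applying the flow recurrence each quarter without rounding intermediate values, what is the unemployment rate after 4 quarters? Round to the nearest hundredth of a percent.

With a fixed labor force, u_{t+1} = u_t + s·(1−u_t) − f·u_t = u_t·(1−s−f) + s.
Here 1−s−f = 0.656 and s = 0.023.
u_1 = 0.033800 × 0.656 + 0.023 = 0.045173.
u_2 = 0.045173 × 0.656 + 0.023 = 0.052633.
u_3 = 0.052633 × 0.656 + 0.023 = 0.057527.
u_4 = 0.057527 × 0.656 + 0.023 = 0.060738.

Unemployment rate after four quarters ≈ 6.07%.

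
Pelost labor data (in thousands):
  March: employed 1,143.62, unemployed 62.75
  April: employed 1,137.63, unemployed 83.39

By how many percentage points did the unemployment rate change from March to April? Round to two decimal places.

The unemployment rate changed by +1.63 percentage points.

March: labor force = 1,143.62 + 62.75 = 1,206.37; u = 62.75/1,206.37 = 5.20%.
April: labor force = 1,137.63 + 83.39 = 1,221.02; u = 83.39/1,221.02 = 6.83%.
Change = 6.83% − 5.20% = +1.63 pp.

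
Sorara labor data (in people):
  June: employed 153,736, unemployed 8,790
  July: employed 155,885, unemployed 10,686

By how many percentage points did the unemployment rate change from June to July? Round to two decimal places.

June: labor force = 153,736 + 8,790 = 162,526; u = 8,790/162,526 = 5.41%.
July: labor force = 155,885 + 10,686 = 166,571; u = 10,686/166,571 = 6.42%.
Change = 6.42% − 5.41% = +1.01 pp.

The unemployment rate changed by +1.01 percentage points.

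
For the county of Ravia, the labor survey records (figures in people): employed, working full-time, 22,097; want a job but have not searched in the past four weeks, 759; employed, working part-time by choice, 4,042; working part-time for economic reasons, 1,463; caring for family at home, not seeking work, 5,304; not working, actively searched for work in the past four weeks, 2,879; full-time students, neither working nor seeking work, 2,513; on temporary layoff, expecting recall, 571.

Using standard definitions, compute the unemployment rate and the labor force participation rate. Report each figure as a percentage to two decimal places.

Employed = 22,097 + 4,042 + 1,463 = 27,602 (anyone who worked, including part-time for economic reasons, counts as employed).
Unemployed = 2,879 + 571 = 3,450 (jobless and actively searching, or on temporary layoff).
Labor force = 27,602 + 3,450 = 31,052.
Not in labor force = 759 + 5,304 + 2,513 = 8,576 (those not working and not actively searching are outside the labor force — including those who want a job but have given up searching).
Civilian working-age population = 31,052 + 8,576 = 39,628.
Unemployment rate = 3,450 / 31,052 = 11.11%.
Labor force participation rate = 31,052 / 39,628 = 78.36%.

Unemployment rate ≈ 11.11%; labor force participation rate ≈ 78.36%.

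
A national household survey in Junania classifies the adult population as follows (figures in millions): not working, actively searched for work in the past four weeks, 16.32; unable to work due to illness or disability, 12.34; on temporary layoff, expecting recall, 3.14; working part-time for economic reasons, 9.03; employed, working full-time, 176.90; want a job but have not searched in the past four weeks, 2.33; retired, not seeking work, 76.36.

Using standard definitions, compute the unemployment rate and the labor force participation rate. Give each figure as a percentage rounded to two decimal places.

Unemployment rate ≈ 9.47%; labor force participation rate ≈ 69.29%.

Employed = 9.03 + 176.90 = 185.93 million (anyone who worked, including part-time for economic reasons, counts as employed).
Unemployed = 16.32 + 3.14 = 19.46 million (jobless and actively searching, or on temporary layoff).
Labor force = 185.93 + 19.46 = 205.39 million.
Not in labor force = 12.34 + 2.33 + 76.36 = 91.03 million (those not working and not actively searching are outside the labor force — including those who want a job but have given up searching).
Civilian working-age population = 205.39 + 91.03 = 296.42 million.
Unemployment rate = 19.46 / 205.39 = 9.47%.
Labor force participation rate = 205.39 / 296.42 = 69.29%.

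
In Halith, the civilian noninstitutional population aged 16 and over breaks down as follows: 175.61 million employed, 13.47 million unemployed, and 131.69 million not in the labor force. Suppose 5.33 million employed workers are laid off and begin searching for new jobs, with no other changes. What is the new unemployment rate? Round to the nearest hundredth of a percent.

New unemployment rate ≈ 9.94%.

Initially, labor force = 175.61 + 13.47 = 189.08 million, so u = 13.47/189.08 = 7.12%.
After the change, employed falls and unemployed rises by 5.33; labor force unchanged → E = 170.28, U = 18.80, labor force = 189.08 million.
New unemployment rate = 18.80 / 189.08 = 9.94%.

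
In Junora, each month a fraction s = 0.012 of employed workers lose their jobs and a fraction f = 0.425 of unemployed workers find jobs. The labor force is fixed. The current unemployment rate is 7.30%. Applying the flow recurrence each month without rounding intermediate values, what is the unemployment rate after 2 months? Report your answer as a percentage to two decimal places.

With a fixed labor force, u_{t+1} = u_t + s·(1−u_t) − f·u_t = u_t·(1−s−f) + s.
Here 1−s−f = 0.563 and s = 0.012.
u_1 = 0.073000 × 0.563 + 0.012 = 0.053099.
u_2 = 0.053099 × 0.563 + 0.012 = 0.041895.

Unemployment rate after two months ≈ 4.19%.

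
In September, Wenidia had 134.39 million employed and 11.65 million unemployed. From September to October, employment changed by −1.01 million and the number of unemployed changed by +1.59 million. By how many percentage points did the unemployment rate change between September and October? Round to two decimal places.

The unemployment rate changed by +1.05 percentage points.

September: labor force = 134.39 + 11.65 = 146.04; u = 11.65/146.04 = 7.98%.
October: labor force = 133.38 + 13.24 = 146.62; u = 13.24/146.62 = 9.03%.
Change = 9.03% − 7.98% = +1.05 pp.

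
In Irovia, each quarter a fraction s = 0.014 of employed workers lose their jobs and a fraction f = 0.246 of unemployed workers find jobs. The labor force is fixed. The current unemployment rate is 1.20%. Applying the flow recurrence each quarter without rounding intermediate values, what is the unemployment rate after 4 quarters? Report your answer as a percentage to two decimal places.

Unemployment rate after four quarters ≈ 4.13%.

With a fixed labor force, u_{t+1} = u_t + s·(1−u_t) − f·u_t = u_t·(1−s−f) + s.
Here 1−s−f = 0.740 and s = 0.014.
u_1 = 0.012000 × 0.740 + 0.014 = 0.022880.
u_2 = 0.022880 × 0.740 + 0.014 = 0.030931.
u_3 = 0.030931 × 0.740 + 0.014 = 0.036889.
u_4 = 0.036889 × 0.740 + 0.014 = 0.041298.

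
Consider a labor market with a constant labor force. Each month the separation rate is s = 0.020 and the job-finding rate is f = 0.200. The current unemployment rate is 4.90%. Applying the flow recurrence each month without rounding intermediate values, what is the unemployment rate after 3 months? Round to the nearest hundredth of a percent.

Unemployment rate after three months ≈ 7.10%.

With a fixed labor force, u_{t+1} = u_t + s·(1−u_t) − f·u_t = u_t·(1−s−f) + s.
Here 1−s−f = 0.780 and s = 0.020.
u_1 = 0.049000 × 0.780 + 0.020 = 0.058220.
u_2 = 0.058220 × 0.780 + 0.020 = 0.065412.
u_3 = 0.065412 × 0.780 + 0.020 = 0.071021.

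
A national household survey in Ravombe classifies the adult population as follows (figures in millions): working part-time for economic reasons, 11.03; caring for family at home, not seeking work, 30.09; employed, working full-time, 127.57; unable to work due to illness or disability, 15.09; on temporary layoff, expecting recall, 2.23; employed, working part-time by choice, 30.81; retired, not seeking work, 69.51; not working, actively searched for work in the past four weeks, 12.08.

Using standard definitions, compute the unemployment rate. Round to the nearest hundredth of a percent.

Unemployment rate ≈ 7.79%.

Employed = 11.03 + 127.57 + 30.81 = 169.41 million (anyone who worked, including part-time for economic reasons, counts as employed).
Unemployed = 2.23 + 12.08 = 14.31 million (jobless and actively searching, or on temporary layoff).
Labor force = 169.41 + 14.31 = 183.72 million.
Unemployment rate = 14.31 / 183.72 = 7.79%.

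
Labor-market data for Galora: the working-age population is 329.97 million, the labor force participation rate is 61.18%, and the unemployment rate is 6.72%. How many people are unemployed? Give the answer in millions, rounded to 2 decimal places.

About 13.57 million are unemployed.

Labor force = 0.6118 × 329.97 = 201.88 million.
Unemployed = 0.0672 × 201.88 ≈ 13.57 million.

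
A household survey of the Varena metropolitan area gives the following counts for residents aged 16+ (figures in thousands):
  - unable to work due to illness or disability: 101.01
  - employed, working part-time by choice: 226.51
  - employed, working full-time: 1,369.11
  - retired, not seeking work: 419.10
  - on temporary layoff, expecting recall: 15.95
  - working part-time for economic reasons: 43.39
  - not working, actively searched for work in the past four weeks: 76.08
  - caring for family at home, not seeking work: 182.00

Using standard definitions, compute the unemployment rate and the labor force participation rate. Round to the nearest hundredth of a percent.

Unemployment rate ≈ 5.32%; labor force participation rate ≈ 71.14%.

Employed = 226.51 + 1,369.11 + 43.39 = 1,639.01 thousand (anyone who worked, including part-time for economic reasons, counts as employed).
Unemployed = 15.95 + 76.08 = 92.03 thousand (jobless and actively searching, or on temporary layoff).
Labor force = 1,639.01 + 92.03 = 1,731.04 thousand.
Not in labor force = 101.01 + 419.10 + 182.00 = 702.11 thousand (those not working and not actively searching are outside the labor force).
Civilian working-age population = 1,731.04 + 702.11 = 2,433.15 thousand.
Unemployment rate = 92.03 / 1,731.04 = 5.32%.
Labor force participation rate = 1,731.04 / 2,433.15 = 71.14%.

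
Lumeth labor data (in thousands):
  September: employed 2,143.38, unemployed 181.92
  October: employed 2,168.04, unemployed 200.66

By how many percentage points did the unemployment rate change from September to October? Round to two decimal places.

The unemployment rate changed by +0.65 percentage points.

September: labor force = 2,143.38 + 181.92 = 2,325.30; u = 181.92/2,325.30 = 7.82%.
October: labor force = 2,168.04 + 200.66 = 2,368.70; u = 200.66/2,368.70 = 8.47%.
Change = 8.47% − 7.82% = +0.65 pp.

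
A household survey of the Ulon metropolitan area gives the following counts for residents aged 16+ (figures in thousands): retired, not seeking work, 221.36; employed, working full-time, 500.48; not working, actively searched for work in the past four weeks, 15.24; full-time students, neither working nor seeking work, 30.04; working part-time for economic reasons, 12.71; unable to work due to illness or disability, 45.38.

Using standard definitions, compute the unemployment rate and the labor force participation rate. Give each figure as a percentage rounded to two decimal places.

Employed = 500.48 + 12.71 = 513.19 thousand (anyone who worked, including part-time for economic reasons, counts as employed).
Unemployed = 15.24 thousand.
Labor force = 513.19 + 15.24 = 528.43 thousand.
Not in labor force = 221.36 + 30.04 + 45.38 = 296.78 thousand (those not working and not actively searching are outside the labor force).
Civilian working-age population = 528.43 + 296.78 = 825.21 thousand.
Unemployment rate = 15.24 / 528.43 = 2.88%.
Labor force participation rate = 528.43 / 825.21 = 64.04%.

Unemployment rate ≈ 2.88%; labor force participation rate ≈ 64.04%.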